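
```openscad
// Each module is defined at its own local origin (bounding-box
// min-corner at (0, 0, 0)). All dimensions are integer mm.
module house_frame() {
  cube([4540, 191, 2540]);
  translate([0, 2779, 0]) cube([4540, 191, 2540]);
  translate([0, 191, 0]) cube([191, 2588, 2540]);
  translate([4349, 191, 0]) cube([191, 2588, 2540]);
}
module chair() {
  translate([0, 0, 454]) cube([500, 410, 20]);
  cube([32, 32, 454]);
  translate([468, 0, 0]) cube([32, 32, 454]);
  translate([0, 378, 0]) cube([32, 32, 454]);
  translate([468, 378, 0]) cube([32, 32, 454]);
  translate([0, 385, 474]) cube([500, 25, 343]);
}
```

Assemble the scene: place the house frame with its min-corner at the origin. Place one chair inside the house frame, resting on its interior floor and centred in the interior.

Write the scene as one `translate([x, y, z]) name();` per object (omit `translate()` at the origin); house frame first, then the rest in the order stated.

house_frame();
translate([2020, 1280, 0]) chair();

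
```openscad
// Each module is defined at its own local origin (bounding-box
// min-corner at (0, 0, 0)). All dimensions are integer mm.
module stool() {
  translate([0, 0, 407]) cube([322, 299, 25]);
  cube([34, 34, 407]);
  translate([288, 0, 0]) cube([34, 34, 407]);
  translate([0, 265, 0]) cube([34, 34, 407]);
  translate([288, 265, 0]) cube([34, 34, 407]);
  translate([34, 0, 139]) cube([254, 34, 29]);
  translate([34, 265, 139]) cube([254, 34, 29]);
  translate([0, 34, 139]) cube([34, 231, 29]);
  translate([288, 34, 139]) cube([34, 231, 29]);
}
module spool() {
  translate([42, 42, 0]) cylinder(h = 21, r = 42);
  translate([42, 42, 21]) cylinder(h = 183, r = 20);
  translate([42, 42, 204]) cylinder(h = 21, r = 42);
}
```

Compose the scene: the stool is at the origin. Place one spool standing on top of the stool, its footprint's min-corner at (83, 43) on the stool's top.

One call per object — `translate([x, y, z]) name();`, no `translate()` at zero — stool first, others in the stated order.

stool();
translate([83, 43, 432]) spool();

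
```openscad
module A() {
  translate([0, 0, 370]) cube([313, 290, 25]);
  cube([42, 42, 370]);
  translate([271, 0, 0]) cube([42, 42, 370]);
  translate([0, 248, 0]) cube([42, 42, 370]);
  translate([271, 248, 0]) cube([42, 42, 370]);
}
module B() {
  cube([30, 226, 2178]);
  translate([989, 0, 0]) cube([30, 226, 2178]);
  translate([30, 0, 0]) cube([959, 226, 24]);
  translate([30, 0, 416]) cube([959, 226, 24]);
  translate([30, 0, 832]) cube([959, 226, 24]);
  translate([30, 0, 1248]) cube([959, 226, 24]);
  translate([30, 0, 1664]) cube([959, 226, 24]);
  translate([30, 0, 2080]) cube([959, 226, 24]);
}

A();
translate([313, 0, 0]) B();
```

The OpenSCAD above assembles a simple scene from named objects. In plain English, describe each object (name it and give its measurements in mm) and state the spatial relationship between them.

A is a simple wooden stool: a rectangular seat 313 mm (x) by 290 mm (y), 25 mm thick, top face at z = 395 mm, on four square legs, each 42×42 mm in cross-section. The legs rest on z = 0, each flush with a corner of the seat.

B is a bookshelf 1019 mm wide overall, 226 mm deep and 2178 mm tall. The two sides are 30 mm thick vertical panels. 6 horizontal shelves of 24 mm thickness span between the inner faces of the sides; the lowest shelf sits on the floor and shelves are stacked with a clear vertical gap of 392 mm between each pair.

The bookshelf is against the stool's +x side, with their −y faces flush.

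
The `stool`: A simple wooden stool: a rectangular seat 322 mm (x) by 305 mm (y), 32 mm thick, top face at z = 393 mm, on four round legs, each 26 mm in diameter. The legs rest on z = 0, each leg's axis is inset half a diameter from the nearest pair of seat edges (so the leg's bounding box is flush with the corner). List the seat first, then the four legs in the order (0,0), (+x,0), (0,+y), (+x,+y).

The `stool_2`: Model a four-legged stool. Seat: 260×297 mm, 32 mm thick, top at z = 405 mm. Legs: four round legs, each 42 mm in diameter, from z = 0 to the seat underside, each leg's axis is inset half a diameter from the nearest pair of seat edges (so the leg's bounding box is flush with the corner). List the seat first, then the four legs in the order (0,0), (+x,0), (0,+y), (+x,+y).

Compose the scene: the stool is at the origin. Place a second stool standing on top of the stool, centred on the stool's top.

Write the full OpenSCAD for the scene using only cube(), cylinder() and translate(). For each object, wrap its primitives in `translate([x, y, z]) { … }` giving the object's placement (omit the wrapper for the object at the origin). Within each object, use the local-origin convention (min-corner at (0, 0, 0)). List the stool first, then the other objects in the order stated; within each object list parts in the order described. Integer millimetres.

translate([0, 0, 361]) cube([322, 305, 32]);
translate([13, 13, 0]) cylinder(h = 361, r = 13);
translate([309, 13, 0]) cylinder(h = 361, r = 13);
translate([13, 292, 0]) cylinder(h = 361, r = 13);
translate([309, 292, 0]) cylinder(h = 361, r = 13);
translate([31, 4, 393]) {
  translate([0, 0, 373]) cube([260, 297, 32]);
  translate([21, 21, 0]) cylinder(h = 373, r = 21);
  translate([239, 21, 0]) cylinder(h = 373, r = 21);
  translate([21, 276, 0]) cylinder(h = 373, r = 21);
  translate([239, 276, 0]) cylinder(h = 373, r = 21);
}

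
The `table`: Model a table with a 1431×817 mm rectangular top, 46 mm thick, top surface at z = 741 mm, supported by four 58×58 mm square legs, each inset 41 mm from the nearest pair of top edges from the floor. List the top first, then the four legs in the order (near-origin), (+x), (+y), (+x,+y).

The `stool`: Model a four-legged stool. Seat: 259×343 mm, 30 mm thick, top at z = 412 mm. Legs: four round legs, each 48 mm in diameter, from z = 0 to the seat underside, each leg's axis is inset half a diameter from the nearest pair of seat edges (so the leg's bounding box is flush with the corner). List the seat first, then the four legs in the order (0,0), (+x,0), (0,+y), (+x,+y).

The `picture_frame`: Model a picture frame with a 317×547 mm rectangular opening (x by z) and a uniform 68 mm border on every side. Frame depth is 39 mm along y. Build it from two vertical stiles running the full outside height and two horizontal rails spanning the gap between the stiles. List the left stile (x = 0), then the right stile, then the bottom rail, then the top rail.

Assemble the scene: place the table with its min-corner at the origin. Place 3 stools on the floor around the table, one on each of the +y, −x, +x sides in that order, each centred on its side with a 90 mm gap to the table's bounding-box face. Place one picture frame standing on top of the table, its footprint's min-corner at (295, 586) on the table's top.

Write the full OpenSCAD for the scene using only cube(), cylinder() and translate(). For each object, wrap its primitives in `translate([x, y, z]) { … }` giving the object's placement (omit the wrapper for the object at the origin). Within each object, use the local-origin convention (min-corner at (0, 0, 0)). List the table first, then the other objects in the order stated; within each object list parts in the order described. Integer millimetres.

translate([0, 0, 695]) cube([1431, 817, 46]);
translate([41, 41, 0]) cube([58, 58, 695]);
translate([1332, 41, 0]) cube([58, 58, 695]);
translate([41, 718, 0]) cube([58, 58, 695]);
translate([1332, 718, 0]) cube([58, 58, 695]);
translate([586, 907, 0]) {
  translate([0, 0, 382]) cube([259, 343, 30]);
  translate([24, 24, 0]) cylinder(h = 382, r = 24);
  translate([235, 24, 0]) cylinder(h = 382, r = 24);
  translate([24, 319, 0]) cylinder(h = 382, r = 24);
  translate([235, 319, 0]) cylinder(h = 382, r = 24);
}
translate([-349, 237, 0]) {
  translate([0, 0, 382]) cube([259, 343, 30]);
  translate([24, 24, 0]) cylinder(h = 382, r = 24);
  translate([235, 24, 0]) cylinder(h = 382, r = 24);
  translate([24, 319, 0]) cylinder(h = 382, r = 24);
  translate([235, 319, 0]) cylinder(h = 382, r = 24);
}
translate([1521, 237, 0]) {
  translate([0, 0, 382]) cube([259, 343, 30]);
  translate([24, 24, 0]) cylinder(h = 382, r = 24);
  translate([235, 24, 0]) cylinder(h = 382, r = 24);
  translate([24, 319, 0]) cylinder(h = 382, r = 24);
  translate([235, 319, 0]) cylinder(h = 382, r = 24);
}
translate([295, 586, 741]) {
  cube([68, 39, 683]);
  translate([385, 0, 0]) cube([68, 39, 683]);
  translate([68, 0, 0]) cube([317, 39, 68]);
  translate([68, 0, 615]) cube([317, 39, 68]);
}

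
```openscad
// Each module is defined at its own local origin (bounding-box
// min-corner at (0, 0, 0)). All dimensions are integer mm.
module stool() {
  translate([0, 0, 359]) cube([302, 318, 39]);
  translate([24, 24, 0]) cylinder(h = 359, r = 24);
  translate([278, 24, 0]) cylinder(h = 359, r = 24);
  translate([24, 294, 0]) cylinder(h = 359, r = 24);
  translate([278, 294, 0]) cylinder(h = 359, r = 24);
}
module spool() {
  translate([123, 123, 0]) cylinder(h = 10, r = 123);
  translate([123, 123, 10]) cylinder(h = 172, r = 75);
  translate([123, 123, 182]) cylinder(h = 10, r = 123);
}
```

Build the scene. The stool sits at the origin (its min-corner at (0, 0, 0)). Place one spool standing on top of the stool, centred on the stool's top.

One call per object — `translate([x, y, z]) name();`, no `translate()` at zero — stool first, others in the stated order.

stool();
translate([28, 36, 398]) spool();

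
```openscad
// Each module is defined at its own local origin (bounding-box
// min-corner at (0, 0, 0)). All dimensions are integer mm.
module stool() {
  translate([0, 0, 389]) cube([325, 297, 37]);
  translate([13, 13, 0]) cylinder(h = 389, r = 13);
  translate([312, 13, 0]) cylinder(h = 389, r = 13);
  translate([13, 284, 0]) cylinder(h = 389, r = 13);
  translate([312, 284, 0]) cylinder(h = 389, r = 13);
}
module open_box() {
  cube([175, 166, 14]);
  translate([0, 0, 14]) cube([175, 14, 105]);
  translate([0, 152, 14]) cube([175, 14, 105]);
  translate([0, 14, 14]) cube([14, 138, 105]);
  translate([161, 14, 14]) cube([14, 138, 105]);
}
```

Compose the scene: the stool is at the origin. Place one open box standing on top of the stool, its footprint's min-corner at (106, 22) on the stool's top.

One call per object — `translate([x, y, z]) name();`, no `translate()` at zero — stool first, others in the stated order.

stool();
translate([106, 22, 426]) open_box();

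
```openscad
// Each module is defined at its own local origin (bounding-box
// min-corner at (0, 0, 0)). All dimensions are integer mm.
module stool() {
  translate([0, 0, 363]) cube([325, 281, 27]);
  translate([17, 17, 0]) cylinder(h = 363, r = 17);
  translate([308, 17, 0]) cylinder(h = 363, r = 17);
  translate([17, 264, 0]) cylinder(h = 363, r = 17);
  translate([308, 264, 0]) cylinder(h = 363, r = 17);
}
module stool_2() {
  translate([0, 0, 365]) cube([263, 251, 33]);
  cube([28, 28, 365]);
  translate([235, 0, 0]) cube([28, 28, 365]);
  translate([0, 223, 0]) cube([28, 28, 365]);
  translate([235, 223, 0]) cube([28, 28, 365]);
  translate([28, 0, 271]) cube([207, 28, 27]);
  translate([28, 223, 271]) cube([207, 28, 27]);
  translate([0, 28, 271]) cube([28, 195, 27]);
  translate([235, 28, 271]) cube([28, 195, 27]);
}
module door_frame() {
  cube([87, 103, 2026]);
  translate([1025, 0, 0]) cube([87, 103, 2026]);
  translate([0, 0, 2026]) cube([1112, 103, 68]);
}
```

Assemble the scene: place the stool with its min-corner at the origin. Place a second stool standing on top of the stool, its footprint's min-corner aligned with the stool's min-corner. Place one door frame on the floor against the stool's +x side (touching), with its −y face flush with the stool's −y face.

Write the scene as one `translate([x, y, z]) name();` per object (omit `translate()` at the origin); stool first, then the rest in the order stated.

stool();
translate([0, 0, 390]) stool_2();
translate([325, 0, 0]) door_frame();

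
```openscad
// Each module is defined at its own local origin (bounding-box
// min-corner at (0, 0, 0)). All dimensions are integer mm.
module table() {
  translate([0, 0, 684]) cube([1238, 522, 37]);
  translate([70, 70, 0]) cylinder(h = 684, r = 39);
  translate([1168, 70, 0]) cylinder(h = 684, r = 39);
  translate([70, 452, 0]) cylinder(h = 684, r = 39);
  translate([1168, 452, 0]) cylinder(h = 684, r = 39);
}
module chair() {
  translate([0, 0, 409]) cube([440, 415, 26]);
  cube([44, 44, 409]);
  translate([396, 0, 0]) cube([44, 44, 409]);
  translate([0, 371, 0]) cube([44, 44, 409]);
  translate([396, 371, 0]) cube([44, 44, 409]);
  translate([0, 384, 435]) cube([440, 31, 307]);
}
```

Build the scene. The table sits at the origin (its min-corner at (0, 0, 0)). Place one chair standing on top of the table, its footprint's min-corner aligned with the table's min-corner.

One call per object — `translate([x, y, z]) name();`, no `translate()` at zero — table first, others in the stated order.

table();
translate([0, 0, 721]) chair();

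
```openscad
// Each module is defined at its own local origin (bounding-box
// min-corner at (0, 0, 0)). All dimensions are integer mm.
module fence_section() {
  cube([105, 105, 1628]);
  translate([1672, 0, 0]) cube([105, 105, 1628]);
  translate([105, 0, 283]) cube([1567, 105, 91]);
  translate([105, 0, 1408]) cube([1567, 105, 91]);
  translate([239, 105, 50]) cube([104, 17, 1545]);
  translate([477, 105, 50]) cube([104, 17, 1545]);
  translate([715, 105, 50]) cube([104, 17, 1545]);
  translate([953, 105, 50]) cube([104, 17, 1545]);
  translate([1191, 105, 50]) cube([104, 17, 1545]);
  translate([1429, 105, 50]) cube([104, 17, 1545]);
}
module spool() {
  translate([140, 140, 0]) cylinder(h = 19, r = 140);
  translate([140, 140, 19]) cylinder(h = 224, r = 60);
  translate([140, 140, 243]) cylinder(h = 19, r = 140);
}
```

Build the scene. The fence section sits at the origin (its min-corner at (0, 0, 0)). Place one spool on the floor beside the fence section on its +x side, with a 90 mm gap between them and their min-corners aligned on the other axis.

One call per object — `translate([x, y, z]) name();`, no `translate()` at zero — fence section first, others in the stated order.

fence_section();
translate([1867, 0, 0]) spool();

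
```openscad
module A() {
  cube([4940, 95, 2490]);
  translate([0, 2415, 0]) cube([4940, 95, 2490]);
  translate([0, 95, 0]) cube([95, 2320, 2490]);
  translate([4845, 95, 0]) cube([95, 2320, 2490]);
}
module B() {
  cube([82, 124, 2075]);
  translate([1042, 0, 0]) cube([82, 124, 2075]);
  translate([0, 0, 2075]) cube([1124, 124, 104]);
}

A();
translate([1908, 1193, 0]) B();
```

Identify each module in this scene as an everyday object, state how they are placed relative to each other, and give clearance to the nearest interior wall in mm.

Clearances: x = 1813, y = 1098; minimum 1098 mm.

A is a house frame. B is a door frame. The door frame sits inside the house frame, centred. The clearance to the nearest interior wall is 1098 mm.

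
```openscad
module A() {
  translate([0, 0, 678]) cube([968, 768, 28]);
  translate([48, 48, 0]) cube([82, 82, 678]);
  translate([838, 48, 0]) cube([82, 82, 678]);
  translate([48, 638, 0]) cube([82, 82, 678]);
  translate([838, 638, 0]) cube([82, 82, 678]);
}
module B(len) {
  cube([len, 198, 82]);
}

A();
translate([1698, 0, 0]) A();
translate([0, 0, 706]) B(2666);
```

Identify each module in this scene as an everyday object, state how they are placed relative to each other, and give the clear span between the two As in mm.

Second table starts at x = 1698; first ends at x = 968; clear span = 1698 − 968 = 730 mm.

A is a table. B is a beam. A beam spans the tops of two tables. The clear span between the two tables is 730 mm.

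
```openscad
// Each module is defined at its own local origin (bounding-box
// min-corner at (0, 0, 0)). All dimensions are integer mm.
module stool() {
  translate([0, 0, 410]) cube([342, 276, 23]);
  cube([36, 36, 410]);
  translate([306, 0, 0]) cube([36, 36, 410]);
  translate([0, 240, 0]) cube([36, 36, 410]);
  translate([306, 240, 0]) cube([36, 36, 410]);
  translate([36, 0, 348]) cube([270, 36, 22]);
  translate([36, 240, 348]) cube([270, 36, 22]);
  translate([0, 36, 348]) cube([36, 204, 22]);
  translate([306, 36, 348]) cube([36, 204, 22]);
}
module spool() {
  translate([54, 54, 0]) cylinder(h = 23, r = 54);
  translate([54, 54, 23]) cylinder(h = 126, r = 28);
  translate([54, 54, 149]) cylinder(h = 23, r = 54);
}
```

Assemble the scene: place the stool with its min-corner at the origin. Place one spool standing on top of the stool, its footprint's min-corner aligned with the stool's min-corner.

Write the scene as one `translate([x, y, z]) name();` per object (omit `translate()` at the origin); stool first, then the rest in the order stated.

stool();
translate([0, 0, 433]) spool();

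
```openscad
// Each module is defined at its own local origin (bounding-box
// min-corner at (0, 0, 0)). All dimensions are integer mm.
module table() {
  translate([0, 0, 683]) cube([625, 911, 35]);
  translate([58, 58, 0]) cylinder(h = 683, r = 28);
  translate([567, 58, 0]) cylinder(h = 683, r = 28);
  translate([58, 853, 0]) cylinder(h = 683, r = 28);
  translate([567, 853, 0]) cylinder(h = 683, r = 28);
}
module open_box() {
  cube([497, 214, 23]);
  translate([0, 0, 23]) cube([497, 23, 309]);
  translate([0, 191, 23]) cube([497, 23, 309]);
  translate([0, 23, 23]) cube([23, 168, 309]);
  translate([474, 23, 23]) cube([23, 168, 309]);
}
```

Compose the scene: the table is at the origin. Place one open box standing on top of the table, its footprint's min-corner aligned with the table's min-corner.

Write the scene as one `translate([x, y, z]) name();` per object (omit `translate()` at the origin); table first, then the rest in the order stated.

table();
translate([0, 0, 718]) open_box();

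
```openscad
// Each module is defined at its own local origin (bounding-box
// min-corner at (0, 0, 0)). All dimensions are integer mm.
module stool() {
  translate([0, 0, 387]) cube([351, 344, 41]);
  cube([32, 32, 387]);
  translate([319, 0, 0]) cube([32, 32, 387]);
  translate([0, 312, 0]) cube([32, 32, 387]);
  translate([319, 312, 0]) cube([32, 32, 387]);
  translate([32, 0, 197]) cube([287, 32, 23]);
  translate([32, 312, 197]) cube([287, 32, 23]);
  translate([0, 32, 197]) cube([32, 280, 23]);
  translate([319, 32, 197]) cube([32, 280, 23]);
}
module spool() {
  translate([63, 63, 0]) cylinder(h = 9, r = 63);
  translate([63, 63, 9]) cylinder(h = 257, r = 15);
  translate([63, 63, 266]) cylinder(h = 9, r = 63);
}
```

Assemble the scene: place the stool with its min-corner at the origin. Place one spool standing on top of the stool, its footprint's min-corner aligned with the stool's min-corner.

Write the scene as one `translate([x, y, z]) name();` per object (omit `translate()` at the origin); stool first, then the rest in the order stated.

stool();
translate([0, 0, 428]) spool();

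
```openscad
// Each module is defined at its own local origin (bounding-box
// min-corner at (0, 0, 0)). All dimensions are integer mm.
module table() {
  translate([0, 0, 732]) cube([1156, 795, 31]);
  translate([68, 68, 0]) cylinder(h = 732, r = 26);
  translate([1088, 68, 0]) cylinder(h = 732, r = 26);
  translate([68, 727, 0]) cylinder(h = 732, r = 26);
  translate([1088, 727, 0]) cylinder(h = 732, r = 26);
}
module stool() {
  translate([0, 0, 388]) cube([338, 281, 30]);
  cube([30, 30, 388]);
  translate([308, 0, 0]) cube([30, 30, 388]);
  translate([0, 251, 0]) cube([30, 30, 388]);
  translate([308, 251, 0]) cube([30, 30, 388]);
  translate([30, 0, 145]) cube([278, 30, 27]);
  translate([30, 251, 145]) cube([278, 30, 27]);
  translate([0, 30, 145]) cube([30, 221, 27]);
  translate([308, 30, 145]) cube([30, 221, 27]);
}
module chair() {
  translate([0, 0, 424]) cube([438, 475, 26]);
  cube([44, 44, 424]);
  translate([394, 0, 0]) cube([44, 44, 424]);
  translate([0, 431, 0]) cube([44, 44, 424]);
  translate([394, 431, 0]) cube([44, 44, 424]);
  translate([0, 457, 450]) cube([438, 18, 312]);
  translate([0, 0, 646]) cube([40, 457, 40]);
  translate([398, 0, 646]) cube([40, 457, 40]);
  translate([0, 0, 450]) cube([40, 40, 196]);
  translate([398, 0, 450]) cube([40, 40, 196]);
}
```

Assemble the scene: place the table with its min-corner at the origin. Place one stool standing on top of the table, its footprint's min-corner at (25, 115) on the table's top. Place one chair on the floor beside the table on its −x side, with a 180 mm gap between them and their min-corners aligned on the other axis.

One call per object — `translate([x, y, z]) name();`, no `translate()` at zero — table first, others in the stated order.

table();
translate([25, 115, 763]) stool();
translate([-618, 0, 0]) chair();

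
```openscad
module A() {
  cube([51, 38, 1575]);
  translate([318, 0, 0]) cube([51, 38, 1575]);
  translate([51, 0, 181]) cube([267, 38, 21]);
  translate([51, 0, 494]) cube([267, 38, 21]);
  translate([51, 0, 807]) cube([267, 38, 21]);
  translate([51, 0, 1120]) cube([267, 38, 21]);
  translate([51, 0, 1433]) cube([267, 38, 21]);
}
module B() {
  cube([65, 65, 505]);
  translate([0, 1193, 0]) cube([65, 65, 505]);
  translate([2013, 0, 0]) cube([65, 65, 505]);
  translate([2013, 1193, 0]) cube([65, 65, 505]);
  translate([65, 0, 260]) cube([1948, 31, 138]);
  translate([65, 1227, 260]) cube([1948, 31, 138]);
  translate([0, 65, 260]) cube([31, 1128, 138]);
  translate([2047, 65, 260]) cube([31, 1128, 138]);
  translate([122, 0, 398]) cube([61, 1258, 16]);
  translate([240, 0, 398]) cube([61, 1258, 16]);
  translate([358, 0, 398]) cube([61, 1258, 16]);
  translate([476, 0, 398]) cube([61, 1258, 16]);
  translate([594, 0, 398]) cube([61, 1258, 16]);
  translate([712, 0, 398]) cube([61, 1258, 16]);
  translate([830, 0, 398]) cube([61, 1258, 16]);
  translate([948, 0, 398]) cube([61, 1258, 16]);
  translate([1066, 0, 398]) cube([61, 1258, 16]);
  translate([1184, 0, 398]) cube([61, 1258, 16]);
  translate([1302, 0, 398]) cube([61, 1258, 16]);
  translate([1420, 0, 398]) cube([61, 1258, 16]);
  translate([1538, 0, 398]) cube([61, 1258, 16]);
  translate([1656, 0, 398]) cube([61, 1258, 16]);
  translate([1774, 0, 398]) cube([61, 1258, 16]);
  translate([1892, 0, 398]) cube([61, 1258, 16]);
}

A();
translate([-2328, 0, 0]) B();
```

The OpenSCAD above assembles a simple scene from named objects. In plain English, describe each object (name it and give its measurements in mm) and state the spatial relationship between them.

A is a straight ladder. Two 51×38 mm vertical rails, 1575 mm tall, stand 369 mm apart (outside-to-outside) with their front faces coplanar on the −y side. 5 rungs, each 38 mm deep and 21 mm tall, span between the inner faces of the rails, front faces flush with the rails. The lowest rung's underside is at z = 181 mm and rungs are spaced 313 mm apart (underside to underside).

B is a bed frame 2078 mm long (x) by 1258 mm wide (y). Four 65×65 mm corner posts, 505 mm tall, at the corners of the footprint. Four rails of 31 mm thickness and 138 mm height run between adjacent posts with their undersides at z = 260 mm, their outer faces flush with the outside of the frame (the two x-running rails run between the posts' inner faces; the two y-running rails run between the posts' inner faces). 16 slats, each 61 mm wide (x) and 16 mm thick, lie across the top of the two x-running rails, running the full 1258 mm width of the frame in y; the slats are evenly spaced along x between the inner faces of the end posts with equal gaps (rounded down to the nearest mm) at the −x end and between each pair — any rounding remainder accumulates at the +x end.

The bed frame is on the floor beside the ladder on its −x side.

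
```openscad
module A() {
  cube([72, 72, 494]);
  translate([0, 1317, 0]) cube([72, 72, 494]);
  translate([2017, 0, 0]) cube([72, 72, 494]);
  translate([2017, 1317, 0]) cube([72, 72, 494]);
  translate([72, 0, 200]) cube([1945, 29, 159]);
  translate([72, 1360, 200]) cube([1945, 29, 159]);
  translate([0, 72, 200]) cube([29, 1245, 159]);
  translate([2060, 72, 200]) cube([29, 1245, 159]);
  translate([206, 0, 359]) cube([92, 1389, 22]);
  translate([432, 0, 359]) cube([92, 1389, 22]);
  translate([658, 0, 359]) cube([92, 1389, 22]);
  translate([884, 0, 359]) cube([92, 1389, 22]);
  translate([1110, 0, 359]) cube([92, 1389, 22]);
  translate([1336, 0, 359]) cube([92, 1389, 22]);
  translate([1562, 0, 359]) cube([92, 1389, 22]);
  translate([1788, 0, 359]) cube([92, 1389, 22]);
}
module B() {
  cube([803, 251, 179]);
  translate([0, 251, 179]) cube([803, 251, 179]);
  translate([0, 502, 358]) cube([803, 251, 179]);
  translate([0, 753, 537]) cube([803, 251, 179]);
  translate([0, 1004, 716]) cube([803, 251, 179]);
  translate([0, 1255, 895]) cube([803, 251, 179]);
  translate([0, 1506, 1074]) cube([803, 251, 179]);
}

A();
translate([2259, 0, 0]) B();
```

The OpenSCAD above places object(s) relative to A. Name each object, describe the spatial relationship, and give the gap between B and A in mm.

A is a bed frame. B is a staircase. The staircase is on the floor beside the bed frame on its +x side. The gap between the staircase and the bed frame is 170 mm.

The staircase's nearest face is 170 mm from the bed frame's +x face.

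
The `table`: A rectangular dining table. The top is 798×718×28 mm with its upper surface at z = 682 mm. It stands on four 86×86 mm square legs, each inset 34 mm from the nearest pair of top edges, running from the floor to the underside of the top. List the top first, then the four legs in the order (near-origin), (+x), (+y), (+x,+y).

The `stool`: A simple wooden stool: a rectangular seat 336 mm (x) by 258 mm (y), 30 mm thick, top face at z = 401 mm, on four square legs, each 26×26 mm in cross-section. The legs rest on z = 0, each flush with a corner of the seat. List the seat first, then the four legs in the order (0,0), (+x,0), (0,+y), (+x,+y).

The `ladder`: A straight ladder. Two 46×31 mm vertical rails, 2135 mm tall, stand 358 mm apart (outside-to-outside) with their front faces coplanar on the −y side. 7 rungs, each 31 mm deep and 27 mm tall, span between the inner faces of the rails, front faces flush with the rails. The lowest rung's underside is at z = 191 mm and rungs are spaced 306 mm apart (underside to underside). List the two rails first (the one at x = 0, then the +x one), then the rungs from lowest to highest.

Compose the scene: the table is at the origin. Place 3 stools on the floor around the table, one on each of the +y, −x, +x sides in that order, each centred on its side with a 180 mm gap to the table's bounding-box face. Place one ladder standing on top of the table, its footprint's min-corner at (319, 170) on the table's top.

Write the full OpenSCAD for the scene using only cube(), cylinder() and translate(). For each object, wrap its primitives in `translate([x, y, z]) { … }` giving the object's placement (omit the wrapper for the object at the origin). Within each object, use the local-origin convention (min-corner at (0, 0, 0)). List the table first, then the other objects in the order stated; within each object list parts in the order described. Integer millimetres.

translate([0, 0, 654]) cube([798, 718, 28]);
translate([34, 34, 0]) cube([86, 86, 654]);
translate([678, 34, 0]) cube([86, 86, 654]);
translate([34, 598, 0]) cube([86, 86, 654]);
translate([678, 598, 0]) cube([86, 86, 654]);
translate([231, 898, 0]) {
  translate([0, 0, 371]) cube([336, 258, 30]);
  cube([26, 26, 371]);
  translate([310, 0, 0]) cube([26, 26, 371]);
  translate([0, 232, 0]) cube([26, 26, 371]);
  translate([310, 232, 0]) cube([26, 26, 371]);
}
translate([-516, 230, 0]) {
  translate([0, 0, 371]) cube([336, 258, 30]);
  cube([26, 26, 371]);
  translate([310, 0, 0]) cube([26, 26, 371]);
  translate([0, 232, 0]) cube([26, 26, 371]);
  translate([310, 232, 0]) cube([26, 26, 371]);
}
translate([978, 230, 0]) {
  translate([0, 0, 371]) cube([336, 258, 30]);
  cube([26, 26, 371]);
  translate([310, 0, 0]) cube([26, 26, 371]);
  translate([0, 232, 0]) cube([26, 26, 371]);
  translate([310, 232, 0]) cube([26, 26, 371]);
}
translate([319, 170, 682]) {
  cube([46, 31, 2135]);
  translate([312, 0, 0]) cube([46, 31, 2135]);
  translate([46, 0, 191]) cube([266, 31, 27]);
  translate([46, 0, 497]) cube([266, 31, 27]);
  translate([46, 0, 803]) cube([266, 31, 27]);
  translate([46, 0, 1109]) cube([266, 31, 27]);
  translate([46, 0, 1415]) cube([266, 31, 27]);
  translate([46, 0, 1721]) cube([266, 31, 27]);
  translate([46, 0, 2027]) cube([266, 31, 27]);
}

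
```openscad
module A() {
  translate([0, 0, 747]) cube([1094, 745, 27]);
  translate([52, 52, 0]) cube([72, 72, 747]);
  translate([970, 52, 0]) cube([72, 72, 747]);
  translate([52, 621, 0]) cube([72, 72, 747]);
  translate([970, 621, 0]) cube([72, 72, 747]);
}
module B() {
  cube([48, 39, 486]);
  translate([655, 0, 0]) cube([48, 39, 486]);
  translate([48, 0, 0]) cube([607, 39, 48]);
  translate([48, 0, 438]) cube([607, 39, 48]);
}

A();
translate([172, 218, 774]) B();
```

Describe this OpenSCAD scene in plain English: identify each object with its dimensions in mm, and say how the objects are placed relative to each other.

A is a table with a 1094×745 mm rectangular top, 27 mm thick, top surface at z = 774 mm, supported by four 72×72 mm square legs, each inset 52 mm from the nearest pair of top edges, running from the floor.

B is a rectangular picture frame lying in the x–z plane (depth along y). The opening is 607 mm wide (x) by 390 mm tall (z), surrounded by a border 48 mm wide on all four sides. The frame is 39 mm deep and is made of two full-height vertical stiles with two horizontal rails fitted between them.

The picture frame is on top of the table.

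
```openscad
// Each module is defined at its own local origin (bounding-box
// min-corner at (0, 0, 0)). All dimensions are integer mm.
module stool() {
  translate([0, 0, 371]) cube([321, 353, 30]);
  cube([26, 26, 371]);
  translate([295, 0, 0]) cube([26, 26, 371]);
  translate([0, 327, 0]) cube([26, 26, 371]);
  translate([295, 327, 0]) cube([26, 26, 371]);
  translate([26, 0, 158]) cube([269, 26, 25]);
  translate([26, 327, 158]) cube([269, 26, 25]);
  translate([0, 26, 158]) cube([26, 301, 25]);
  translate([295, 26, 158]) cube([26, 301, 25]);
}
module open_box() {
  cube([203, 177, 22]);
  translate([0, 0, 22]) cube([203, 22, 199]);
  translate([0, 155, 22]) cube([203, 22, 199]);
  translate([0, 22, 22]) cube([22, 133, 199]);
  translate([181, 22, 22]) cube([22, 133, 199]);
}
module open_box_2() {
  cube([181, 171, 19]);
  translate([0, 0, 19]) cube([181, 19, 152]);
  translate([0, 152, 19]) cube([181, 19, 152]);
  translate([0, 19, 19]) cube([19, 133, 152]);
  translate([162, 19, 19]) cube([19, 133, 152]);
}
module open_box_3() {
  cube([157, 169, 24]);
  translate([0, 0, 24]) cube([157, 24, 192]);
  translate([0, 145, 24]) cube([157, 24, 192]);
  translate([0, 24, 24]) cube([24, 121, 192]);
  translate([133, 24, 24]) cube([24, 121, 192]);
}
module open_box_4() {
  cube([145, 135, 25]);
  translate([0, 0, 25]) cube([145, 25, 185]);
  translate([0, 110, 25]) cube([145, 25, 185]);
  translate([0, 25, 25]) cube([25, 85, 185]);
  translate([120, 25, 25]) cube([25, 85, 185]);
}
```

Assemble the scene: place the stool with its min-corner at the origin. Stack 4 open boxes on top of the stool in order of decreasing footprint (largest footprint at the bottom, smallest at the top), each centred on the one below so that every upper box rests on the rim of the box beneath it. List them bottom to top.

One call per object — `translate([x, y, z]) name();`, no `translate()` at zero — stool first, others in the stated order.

stool();
translate([59, 88, 401]) open_box();
translate([70, 91, 622]) open_box_2();
translate([82, 92, 793]) open_box_3();
translate([88, 109, 1009]) open_box_4();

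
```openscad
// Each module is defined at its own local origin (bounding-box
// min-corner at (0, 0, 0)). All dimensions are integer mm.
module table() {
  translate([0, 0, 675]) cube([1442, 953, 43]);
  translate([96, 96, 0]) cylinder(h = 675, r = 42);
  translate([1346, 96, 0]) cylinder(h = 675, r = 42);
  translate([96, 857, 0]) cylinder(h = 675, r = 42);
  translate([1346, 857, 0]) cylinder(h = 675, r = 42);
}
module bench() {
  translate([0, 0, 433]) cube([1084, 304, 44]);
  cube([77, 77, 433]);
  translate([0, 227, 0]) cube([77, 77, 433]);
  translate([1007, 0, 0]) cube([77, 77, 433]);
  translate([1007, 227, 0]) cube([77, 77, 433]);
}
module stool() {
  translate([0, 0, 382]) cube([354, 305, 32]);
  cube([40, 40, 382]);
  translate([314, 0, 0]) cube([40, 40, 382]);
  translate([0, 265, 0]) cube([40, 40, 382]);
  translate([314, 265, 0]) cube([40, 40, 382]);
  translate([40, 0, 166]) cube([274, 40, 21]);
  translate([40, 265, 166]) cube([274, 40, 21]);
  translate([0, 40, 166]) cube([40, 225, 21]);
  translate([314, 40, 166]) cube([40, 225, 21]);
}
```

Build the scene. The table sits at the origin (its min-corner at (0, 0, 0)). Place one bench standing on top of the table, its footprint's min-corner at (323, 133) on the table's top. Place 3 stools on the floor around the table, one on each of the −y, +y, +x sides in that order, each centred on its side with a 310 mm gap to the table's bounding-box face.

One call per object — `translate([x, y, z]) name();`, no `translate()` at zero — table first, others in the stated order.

table();
translate([323, 133, 718]) bench();
translate([544, -615, 0]) stool();
translate([544, 1263, 0]) stool();
translate([1752, 324, 0]) stool();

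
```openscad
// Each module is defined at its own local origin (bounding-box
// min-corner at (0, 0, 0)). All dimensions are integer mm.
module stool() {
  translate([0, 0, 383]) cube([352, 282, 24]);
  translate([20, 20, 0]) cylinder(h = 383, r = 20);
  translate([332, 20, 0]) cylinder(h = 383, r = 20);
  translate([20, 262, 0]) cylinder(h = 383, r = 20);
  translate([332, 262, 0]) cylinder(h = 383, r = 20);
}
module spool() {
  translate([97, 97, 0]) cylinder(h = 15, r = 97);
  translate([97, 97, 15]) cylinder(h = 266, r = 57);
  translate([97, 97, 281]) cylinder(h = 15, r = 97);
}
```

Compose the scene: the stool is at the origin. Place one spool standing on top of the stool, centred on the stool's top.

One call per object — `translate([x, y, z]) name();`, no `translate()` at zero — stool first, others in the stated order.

stool();
translate([79, 44, 407]) spool();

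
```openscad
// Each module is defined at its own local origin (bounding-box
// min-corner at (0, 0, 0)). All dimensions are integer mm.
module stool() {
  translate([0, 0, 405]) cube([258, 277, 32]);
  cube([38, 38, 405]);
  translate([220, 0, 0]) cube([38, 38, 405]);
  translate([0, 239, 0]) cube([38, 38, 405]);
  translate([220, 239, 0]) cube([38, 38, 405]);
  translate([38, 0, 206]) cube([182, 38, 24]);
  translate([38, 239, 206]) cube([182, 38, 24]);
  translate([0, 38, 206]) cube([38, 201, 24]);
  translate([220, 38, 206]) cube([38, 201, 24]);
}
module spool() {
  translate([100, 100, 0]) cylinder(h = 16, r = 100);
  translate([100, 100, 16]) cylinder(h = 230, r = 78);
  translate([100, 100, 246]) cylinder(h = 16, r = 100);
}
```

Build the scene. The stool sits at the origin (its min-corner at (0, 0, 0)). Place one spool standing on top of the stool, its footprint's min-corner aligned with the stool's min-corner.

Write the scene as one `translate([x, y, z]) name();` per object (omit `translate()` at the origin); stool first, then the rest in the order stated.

stool();
translate([0, 0, 437]) spool();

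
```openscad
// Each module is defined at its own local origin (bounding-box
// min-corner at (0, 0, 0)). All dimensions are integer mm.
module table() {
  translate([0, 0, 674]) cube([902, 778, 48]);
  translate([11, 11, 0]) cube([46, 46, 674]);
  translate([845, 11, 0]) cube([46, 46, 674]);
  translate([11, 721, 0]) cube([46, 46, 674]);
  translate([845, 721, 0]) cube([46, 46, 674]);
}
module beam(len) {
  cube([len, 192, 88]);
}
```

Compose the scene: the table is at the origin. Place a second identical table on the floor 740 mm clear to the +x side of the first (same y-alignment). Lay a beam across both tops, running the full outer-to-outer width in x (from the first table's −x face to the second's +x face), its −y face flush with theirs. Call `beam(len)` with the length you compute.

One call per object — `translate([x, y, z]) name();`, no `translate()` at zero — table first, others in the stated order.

table();
translate([1642, 0, 0]) table();
translate([0, 0, 722]) beam(2544);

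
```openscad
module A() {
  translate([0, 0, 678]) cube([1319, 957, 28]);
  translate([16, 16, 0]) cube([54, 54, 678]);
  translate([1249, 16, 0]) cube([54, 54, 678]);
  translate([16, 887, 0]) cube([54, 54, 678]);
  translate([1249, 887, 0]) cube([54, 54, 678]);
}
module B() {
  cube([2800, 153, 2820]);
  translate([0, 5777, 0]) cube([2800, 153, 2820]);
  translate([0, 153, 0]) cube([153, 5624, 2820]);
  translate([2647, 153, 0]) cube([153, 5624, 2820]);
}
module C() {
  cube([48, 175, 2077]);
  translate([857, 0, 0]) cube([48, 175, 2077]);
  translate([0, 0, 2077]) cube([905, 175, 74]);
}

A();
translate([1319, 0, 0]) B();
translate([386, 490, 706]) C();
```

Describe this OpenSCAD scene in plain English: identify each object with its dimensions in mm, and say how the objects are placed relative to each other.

A is a rectangular dining table. The top is 1319×957×28 mm with its upper surface at z = 706 mm. It stands on four 54×54 mm square legs, each inset 16 mm from the nearest pair of top edges, running from the floor to the underside of the top.

B is a box-shaped house frame (walls only): outside footprint 2800×5930 mm, wall height 2820 mm, wall thickness 153 mm. The two y-facing walls run the full x-width; the two x-facing walls fit between the inner faces of the y-facing walls.

C is a rectangular door frame: two vertical jambs of 48×175 mm section, 2077 mm tall, with a clear opening 809 mm wide between their inner faces. A header 74 mm tall and 175 mm deep lies on top of the jambs and spans the full outside width.

The house frame is against the table's +x side, with their −y faces flush. The door frame is on top of the table.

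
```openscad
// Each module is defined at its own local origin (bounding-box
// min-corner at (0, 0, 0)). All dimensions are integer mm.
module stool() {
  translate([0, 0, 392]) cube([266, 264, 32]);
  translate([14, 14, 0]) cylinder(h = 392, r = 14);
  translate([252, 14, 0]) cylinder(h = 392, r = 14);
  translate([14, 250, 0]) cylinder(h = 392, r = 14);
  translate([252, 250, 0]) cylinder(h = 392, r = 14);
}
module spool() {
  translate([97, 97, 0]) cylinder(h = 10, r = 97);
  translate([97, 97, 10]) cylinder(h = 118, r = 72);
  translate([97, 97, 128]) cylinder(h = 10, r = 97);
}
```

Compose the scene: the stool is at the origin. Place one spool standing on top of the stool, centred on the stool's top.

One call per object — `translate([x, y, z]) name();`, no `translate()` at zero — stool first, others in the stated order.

stool();
translate([36, 35, 424]) spool();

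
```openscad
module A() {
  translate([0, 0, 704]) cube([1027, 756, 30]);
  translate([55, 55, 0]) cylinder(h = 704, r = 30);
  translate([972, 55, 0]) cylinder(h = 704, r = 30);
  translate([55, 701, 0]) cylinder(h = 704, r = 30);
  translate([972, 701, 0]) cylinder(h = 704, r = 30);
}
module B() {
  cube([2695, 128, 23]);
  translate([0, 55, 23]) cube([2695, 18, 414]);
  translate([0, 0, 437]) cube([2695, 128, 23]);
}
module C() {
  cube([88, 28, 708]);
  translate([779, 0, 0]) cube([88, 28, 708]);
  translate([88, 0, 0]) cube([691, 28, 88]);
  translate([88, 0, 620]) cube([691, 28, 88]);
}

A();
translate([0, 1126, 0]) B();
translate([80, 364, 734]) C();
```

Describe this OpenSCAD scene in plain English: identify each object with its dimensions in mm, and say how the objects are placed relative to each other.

A is a table: top 1027 mm (x) × 756 mm (y), 30 mm thick, upper face at z = 734 mm, on four round legs of 60 mm diameter, each leg's bounding box inset 25 mm from the nearest pair of top edges, running from z = 0 to the bottom of the top.

B is an I-beam lying along x, 2695 mm long. Overall section height 460 mm. Two flanges 128 mm wide (y) and 23 mm thick, one on the floor and one at the top; a web 18 mm thick runs between them, centred on the flange width.

C is a picture frame with a 691×532 mm rectangular opening (x by z) and a uniform 88 mm border on every side. Frame depth is 28 mm along y. It is built from two vertical stiles running the full outside height and two horizontal rails spanning the gap between the stiles.

The I-beam is on the floor beside the table on its +y side. The picture frame is on top of the table, centred.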